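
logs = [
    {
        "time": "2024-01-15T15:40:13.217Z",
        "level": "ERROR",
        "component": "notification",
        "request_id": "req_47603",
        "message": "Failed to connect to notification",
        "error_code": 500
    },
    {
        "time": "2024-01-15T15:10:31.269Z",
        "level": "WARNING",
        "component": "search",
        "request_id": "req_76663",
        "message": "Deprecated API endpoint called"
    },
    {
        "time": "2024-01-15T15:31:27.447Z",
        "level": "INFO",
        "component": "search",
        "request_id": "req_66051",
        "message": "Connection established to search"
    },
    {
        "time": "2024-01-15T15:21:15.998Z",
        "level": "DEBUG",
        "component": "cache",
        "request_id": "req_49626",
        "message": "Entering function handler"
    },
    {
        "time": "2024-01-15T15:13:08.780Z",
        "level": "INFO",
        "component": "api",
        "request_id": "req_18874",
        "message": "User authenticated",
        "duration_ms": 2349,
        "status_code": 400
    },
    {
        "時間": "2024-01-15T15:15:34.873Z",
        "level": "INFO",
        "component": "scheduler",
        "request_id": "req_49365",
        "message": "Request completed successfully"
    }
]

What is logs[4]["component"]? "api"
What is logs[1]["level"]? "WARNING"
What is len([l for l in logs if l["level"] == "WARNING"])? 1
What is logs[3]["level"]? "DEBUG"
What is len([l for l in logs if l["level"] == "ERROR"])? 1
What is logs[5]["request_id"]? "req_49365"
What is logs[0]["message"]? "Failed to connect to notification"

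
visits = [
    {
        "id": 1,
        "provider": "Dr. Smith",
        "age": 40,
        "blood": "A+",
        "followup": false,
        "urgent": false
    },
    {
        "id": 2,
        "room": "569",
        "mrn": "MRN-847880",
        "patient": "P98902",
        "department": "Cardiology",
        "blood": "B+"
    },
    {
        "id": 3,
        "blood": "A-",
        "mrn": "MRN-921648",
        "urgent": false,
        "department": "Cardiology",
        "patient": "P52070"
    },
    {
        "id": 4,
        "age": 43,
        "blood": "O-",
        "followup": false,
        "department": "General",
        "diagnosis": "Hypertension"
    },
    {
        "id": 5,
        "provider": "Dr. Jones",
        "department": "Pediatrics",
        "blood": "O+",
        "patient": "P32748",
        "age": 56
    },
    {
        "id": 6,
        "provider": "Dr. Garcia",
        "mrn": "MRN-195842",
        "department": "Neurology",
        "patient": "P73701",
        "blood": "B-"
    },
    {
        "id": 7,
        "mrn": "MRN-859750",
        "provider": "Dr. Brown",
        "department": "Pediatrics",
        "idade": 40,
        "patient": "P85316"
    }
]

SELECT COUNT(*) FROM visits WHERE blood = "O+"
1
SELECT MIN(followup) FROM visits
False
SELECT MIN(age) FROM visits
40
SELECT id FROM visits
[1, 2, 3, 4, 5, 6, 7]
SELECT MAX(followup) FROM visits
False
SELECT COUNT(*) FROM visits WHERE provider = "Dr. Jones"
1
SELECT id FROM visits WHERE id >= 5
[5, 6, 7]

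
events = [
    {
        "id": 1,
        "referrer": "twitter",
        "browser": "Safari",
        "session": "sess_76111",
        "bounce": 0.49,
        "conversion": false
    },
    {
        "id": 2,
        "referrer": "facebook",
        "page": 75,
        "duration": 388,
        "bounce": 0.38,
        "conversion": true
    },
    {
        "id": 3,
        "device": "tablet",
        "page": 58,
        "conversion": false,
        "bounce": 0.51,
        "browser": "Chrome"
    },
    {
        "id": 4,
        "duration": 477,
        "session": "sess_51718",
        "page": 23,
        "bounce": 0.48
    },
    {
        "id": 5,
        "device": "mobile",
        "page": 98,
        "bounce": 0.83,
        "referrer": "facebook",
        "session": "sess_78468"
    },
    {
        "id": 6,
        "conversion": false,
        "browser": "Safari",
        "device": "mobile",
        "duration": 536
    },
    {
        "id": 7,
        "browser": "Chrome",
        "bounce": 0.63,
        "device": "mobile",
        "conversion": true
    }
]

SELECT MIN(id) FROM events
1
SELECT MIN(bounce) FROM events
0.38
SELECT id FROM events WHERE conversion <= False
[1, 3, 6]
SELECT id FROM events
[1, 2, 3, 4, 5, 6, 7]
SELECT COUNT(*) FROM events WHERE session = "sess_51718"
1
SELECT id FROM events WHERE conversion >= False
[1, 2, 3, 6, 7]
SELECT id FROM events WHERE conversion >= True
[2, 7]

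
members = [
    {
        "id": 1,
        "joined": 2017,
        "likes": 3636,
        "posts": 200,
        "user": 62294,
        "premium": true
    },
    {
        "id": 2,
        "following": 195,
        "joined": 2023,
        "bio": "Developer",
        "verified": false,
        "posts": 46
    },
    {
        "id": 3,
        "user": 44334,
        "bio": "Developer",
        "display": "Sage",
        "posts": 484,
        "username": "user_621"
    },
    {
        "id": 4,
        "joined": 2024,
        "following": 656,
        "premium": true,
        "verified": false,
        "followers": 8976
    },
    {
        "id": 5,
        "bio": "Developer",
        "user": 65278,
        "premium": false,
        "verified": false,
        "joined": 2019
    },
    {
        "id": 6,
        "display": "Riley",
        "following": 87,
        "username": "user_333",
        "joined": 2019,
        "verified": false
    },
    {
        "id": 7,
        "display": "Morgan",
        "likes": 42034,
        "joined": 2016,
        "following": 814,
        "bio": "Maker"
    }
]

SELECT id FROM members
[1, 2, 3, 4, 5, 6, 7]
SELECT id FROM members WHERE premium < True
[5]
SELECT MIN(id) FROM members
1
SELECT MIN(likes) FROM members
3636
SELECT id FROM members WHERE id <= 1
[1]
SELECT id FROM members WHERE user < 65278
[1, 3]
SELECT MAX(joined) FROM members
2024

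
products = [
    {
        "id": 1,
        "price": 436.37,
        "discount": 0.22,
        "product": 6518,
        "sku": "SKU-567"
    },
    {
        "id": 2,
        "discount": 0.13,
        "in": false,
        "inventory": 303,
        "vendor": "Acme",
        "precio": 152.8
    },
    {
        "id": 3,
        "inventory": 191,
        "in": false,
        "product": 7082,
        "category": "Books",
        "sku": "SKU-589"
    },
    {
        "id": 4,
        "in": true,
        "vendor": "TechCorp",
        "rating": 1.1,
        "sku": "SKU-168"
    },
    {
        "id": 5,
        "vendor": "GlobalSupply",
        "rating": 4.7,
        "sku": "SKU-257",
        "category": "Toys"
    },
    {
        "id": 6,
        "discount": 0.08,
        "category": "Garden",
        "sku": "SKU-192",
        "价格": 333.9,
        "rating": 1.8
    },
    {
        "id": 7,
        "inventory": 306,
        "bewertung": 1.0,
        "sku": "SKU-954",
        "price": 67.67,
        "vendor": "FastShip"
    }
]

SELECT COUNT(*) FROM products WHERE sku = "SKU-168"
1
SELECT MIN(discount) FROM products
0.08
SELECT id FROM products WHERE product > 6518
[3]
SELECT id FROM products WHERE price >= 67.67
[1, 7]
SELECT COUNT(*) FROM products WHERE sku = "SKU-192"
1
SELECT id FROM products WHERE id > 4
[5, 6, 7]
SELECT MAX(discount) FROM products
0.22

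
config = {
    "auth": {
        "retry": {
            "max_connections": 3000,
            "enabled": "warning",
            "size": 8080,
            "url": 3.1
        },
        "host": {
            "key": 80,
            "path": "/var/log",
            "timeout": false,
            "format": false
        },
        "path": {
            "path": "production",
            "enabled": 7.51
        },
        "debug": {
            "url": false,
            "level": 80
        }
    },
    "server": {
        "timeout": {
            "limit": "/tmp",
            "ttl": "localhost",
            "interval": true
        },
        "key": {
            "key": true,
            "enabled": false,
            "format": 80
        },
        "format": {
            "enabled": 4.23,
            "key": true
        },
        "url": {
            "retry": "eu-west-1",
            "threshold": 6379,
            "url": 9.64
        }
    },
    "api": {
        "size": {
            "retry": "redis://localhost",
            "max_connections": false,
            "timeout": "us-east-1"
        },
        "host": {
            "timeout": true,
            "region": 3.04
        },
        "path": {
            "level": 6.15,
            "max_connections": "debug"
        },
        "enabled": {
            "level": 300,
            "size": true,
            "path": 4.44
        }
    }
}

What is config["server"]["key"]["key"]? True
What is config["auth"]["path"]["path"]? "production"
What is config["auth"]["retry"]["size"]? 8080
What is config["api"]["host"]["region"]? 3.04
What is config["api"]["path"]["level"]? 6.15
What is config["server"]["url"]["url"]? 9.64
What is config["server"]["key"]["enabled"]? False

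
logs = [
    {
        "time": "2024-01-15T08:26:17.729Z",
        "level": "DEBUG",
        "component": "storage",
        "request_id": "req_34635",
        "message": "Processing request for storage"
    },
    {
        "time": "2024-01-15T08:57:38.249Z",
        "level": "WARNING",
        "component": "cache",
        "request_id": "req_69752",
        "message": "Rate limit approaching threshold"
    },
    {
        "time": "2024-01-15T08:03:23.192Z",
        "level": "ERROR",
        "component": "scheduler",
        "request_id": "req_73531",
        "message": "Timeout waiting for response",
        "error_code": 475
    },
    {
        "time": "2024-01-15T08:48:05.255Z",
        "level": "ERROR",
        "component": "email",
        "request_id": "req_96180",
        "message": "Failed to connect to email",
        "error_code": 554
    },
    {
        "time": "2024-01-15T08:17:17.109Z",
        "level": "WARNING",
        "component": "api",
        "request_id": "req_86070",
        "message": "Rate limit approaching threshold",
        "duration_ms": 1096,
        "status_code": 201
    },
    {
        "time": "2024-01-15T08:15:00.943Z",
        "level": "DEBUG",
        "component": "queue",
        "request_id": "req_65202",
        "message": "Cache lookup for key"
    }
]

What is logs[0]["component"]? "storage"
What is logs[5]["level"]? "DEBUG"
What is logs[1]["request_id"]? "req_69752"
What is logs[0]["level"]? "DEBUG"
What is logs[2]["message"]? "Timeout waiting for response"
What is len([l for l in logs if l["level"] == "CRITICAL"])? 0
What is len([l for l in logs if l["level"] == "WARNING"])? 2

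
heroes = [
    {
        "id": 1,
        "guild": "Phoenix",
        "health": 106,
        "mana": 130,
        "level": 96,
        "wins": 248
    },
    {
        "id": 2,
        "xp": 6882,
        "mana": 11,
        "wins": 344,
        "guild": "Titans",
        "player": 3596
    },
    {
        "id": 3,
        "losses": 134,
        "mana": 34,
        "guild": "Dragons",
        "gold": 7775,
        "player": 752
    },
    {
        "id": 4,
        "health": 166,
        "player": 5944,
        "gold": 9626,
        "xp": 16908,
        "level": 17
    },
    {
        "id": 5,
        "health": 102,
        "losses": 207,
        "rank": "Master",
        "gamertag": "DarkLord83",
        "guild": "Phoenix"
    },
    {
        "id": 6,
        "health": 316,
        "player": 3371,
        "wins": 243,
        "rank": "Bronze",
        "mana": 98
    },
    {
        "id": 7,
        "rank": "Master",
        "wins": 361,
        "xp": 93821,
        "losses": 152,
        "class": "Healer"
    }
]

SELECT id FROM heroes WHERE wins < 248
[6]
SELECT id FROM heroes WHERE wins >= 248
[1, 2, 7]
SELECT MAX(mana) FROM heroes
130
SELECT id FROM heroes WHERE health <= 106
[1, 5]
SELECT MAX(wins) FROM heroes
361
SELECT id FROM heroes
[1, 2, 3, 4, 5, 6, 7]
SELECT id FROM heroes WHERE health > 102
[1, 4, 6]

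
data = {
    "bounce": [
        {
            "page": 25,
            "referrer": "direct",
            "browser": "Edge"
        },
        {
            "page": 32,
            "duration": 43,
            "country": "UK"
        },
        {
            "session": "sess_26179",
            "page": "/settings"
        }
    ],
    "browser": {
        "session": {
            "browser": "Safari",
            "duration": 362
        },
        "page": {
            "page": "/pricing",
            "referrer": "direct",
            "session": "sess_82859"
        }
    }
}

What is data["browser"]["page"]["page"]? "/pricing"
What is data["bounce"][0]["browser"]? "Edge"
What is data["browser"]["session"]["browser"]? "Safari"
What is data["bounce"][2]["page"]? "/settings"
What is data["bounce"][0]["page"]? 25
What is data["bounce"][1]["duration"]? 43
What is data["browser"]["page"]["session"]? "sess_82859"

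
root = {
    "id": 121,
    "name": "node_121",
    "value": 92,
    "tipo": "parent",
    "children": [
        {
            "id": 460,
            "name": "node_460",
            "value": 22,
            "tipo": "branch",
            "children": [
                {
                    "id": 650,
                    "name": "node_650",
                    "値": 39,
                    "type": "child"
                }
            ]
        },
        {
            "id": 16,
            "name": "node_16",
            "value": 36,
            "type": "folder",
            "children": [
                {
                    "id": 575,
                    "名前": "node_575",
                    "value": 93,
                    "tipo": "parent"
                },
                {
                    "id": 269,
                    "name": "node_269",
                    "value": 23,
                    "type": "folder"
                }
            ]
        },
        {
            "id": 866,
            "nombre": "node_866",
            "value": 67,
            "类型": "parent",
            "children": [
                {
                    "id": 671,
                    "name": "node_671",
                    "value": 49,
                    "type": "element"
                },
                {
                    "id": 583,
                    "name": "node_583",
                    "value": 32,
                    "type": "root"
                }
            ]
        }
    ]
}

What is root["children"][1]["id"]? 16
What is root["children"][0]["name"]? "node_460"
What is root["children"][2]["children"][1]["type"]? "root"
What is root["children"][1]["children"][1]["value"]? 23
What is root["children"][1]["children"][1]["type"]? "folder"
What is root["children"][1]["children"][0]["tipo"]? "parent"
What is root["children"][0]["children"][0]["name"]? "node_650"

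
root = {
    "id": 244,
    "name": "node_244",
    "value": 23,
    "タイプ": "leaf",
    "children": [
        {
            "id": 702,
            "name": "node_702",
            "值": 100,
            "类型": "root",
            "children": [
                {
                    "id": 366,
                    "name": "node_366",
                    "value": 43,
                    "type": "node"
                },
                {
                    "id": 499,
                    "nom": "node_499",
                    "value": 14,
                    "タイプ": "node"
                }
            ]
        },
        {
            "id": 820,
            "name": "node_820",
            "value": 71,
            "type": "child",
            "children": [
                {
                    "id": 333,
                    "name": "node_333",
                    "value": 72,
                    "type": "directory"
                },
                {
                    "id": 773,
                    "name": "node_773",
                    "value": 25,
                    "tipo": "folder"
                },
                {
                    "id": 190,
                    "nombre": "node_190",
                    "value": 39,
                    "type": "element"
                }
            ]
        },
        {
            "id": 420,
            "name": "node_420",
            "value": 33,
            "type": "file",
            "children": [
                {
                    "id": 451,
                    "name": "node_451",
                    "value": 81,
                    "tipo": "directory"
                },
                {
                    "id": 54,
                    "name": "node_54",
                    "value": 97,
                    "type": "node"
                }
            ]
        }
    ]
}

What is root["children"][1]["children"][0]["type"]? "directory"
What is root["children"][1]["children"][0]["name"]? "node_333"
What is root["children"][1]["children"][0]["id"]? 333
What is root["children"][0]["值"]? 100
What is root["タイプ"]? "leaf"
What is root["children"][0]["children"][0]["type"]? "node"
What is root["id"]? 244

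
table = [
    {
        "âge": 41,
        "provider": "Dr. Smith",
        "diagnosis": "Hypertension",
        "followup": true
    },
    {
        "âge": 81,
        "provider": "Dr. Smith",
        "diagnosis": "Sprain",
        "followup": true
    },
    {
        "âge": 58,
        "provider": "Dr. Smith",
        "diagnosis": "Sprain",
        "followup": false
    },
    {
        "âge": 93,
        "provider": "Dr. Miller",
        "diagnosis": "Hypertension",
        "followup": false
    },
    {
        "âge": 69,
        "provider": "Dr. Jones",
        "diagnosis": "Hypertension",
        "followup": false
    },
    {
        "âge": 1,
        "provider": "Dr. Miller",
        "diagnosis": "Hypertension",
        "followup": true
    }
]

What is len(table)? 6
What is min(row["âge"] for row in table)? 1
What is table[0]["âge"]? 41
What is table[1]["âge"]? 81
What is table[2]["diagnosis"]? "Sprain"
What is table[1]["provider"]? "Dr. Smith"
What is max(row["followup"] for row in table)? True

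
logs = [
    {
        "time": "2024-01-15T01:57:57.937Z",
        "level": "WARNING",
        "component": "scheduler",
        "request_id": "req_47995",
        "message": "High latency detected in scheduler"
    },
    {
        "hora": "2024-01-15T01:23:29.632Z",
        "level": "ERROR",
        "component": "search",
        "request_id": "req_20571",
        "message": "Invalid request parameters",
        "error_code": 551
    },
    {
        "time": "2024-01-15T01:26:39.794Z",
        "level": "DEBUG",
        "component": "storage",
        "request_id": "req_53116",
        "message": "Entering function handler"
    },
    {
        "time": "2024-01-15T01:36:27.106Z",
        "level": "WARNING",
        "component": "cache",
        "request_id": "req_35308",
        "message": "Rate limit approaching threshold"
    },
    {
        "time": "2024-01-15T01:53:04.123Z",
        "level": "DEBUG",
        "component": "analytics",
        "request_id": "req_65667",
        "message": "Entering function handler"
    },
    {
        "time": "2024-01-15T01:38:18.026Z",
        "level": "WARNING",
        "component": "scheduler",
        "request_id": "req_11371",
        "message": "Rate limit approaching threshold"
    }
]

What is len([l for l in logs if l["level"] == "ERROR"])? 1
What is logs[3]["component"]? "cache"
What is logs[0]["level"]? "WARNING"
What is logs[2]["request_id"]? "req_53116"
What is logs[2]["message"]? "Entering function handler"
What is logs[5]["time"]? "2024-01-15T01:38:18.026Z"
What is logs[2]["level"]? "DEBUG"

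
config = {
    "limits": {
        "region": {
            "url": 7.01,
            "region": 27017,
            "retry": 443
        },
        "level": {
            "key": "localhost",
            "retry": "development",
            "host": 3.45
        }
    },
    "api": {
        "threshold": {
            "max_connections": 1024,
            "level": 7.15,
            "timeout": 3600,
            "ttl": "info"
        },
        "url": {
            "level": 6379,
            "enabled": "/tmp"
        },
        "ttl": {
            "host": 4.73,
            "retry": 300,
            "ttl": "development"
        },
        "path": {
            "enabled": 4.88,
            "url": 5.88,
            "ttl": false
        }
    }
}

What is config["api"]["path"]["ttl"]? False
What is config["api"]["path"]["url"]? 5.88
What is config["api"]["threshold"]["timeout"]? 3600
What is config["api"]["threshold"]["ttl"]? "info"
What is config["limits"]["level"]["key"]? "localhost"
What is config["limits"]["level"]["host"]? 3.45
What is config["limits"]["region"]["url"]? 7.01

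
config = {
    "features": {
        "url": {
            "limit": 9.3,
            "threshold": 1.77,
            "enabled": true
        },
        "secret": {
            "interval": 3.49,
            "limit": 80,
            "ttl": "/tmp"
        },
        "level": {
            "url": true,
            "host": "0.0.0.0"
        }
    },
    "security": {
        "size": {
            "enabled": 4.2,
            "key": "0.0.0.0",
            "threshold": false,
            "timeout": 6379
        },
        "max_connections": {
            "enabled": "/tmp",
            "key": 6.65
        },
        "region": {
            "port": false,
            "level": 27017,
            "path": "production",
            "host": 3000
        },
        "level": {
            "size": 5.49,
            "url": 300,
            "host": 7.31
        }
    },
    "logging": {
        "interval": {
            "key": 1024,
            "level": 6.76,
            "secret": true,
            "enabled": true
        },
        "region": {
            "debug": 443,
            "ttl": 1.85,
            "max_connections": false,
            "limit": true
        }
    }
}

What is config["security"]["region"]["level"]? 27017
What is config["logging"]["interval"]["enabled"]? True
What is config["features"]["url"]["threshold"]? 1.77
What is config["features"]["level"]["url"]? True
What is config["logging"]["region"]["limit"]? True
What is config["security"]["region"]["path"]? "production"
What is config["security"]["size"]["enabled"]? 4.2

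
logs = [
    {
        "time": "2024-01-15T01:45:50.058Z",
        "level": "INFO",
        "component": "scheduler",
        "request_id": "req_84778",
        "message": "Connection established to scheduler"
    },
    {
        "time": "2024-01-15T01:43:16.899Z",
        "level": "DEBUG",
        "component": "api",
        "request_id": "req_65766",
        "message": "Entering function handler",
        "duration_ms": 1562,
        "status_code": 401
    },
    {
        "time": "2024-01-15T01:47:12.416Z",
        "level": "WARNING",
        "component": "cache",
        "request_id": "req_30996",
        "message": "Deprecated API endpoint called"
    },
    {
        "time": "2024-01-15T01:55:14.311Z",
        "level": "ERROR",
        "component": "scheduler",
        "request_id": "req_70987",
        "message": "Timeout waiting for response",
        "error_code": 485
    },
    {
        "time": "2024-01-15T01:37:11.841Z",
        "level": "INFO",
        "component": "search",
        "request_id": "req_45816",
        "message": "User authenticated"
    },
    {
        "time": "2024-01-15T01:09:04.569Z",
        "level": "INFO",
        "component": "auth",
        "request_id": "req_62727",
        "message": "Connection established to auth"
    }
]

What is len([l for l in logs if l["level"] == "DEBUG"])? 1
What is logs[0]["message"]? "Connection established to scheduler"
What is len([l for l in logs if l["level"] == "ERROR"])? 1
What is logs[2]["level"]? "WARNING"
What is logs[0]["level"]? "INFO"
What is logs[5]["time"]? "2024-01-15T01:09:04.569Z"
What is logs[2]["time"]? "2024-01-15T01:47:12.416Z"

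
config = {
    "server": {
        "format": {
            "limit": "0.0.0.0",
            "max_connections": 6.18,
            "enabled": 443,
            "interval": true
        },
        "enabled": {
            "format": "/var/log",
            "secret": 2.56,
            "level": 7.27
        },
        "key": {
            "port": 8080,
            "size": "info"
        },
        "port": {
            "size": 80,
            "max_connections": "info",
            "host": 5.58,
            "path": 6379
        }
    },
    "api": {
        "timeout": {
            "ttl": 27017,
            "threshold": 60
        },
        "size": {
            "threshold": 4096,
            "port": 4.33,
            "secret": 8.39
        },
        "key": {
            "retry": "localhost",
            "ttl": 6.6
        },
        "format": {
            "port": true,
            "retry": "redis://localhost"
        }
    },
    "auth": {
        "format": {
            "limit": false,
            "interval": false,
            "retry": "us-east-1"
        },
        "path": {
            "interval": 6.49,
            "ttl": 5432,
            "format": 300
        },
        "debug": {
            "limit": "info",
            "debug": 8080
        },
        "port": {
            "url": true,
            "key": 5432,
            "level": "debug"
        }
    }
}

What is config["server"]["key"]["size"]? "info"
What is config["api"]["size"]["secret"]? 8.39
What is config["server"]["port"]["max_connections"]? "info"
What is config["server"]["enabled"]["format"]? "/var/log"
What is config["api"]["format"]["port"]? True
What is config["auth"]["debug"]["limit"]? "info"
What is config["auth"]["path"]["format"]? 300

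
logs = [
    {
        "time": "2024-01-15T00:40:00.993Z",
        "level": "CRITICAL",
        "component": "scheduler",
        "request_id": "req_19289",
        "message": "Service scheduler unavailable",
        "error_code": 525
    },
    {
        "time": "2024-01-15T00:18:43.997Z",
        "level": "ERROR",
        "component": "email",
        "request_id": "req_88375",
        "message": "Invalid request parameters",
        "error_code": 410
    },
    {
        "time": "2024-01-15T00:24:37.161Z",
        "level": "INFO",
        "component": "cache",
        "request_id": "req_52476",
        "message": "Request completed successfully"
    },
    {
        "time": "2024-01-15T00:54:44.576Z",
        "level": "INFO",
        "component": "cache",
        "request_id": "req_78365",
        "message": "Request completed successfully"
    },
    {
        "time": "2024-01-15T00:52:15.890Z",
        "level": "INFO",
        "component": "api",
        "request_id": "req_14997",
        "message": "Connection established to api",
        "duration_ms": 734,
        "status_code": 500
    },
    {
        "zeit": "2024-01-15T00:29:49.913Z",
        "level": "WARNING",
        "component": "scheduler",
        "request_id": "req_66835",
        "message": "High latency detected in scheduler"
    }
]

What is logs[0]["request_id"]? "req_19289"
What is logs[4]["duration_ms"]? 734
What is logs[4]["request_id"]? "req_14997"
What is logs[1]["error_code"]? 410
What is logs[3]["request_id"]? "req_78365"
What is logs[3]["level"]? "INFO"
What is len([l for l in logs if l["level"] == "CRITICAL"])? 1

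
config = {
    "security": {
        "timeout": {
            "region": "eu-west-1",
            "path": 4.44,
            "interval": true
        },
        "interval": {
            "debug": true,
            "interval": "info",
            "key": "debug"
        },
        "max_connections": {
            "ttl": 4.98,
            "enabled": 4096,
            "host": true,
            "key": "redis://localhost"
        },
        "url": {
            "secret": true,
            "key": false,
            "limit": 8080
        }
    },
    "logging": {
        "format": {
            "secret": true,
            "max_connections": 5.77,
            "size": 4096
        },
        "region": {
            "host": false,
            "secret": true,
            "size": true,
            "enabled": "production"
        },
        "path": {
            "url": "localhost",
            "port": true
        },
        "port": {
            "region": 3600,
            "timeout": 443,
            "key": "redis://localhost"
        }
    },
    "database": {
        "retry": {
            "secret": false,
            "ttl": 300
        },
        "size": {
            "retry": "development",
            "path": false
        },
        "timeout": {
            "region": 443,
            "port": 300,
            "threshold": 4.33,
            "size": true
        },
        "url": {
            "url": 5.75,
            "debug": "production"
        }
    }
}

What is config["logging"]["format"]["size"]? 4096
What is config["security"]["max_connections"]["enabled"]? 4096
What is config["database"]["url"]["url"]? 5.75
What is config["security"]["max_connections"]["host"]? True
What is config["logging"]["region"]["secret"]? True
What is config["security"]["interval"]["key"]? "debug"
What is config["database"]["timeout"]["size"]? True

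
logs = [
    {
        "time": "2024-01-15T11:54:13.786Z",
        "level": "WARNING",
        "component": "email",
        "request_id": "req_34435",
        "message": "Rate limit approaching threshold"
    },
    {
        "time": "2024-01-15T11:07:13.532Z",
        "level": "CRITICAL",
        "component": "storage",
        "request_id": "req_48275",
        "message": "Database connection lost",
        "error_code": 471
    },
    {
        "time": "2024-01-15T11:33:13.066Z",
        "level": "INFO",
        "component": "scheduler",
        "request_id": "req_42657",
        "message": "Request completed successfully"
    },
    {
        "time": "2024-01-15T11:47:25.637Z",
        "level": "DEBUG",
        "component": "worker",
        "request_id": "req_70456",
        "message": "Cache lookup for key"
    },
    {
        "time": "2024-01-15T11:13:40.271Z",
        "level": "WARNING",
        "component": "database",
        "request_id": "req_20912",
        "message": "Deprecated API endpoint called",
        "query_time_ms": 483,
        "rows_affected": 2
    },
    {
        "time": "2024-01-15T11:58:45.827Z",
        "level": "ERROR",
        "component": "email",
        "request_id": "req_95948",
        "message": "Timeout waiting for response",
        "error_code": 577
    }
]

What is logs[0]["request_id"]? "req_34435"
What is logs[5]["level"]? "ERROR"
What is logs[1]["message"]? "Database connection lost"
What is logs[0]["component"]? "email"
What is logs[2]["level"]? "INFO"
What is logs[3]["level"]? "DEBUG"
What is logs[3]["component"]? "worker"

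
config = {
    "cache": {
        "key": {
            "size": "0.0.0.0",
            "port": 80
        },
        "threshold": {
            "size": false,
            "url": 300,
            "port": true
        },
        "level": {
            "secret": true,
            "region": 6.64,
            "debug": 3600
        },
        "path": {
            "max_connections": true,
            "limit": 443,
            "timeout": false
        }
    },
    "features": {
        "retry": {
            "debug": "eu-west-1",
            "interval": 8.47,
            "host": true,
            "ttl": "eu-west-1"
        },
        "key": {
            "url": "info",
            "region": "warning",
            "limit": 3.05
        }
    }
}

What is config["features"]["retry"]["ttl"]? "eu-west-1"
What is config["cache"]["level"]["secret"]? True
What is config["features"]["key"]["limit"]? 3.05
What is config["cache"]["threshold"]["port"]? True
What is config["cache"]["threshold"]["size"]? False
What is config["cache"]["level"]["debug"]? 3600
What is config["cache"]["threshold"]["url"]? 300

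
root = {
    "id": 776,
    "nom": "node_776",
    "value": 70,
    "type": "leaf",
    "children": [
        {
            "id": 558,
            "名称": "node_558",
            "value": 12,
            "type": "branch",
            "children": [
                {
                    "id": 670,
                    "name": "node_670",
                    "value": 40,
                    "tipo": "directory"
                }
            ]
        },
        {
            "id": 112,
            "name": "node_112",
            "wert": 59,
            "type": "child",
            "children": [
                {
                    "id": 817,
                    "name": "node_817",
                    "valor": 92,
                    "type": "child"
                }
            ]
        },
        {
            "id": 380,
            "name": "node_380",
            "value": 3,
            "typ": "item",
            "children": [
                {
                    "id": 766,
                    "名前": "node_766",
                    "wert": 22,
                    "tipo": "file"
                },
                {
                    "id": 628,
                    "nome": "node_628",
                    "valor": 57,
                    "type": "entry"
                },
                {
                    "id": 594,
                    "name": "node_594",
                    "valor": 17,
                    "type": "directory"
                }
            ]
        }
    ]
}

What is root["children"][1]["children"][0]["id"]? 817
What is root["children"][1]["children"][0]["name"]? "node_817"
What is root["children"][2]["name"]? "node_380"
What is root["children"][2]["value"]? 3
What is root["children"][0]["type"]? "branch"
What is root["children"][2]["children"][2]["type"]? "directory"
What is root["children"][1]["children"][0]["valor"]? 92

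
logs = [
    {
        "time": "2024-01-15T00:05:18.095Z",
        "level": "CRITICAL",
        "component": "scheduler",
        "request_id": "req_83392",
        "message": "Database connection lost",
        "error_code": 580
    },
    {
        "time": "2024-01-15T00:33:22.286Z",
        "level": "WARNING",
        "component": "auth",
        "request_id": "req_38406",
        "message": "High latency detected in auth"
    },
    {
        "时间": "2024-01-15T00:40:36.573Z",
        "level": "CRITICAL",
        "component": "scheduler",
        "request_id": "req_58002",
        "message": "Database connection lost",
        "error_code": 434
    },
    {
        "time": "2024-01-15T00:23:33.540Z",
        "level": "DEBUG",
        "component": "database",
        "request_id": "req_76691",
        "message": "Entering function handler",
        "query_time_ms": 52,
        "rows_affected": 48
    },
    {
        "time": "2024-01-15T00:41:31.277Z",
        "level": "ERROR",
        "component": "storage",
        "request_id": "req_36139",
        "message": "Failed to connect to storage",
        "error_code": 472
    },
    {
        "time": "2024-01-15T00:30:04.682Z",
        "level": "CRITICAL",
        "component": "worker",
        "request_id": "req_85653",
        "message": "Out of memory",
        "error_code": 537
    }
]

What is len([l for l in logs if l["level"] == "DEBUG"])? 1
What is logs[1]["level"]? "WARNING"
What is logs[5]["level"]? "CRITICAL"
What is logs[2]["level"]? "CRITICAL"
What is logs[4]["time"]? "2024-01-15T00:41:31.277Z"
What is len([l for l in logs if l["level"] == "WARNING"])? 1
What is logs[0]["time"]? "2024-01-15T00:05:18.095Z"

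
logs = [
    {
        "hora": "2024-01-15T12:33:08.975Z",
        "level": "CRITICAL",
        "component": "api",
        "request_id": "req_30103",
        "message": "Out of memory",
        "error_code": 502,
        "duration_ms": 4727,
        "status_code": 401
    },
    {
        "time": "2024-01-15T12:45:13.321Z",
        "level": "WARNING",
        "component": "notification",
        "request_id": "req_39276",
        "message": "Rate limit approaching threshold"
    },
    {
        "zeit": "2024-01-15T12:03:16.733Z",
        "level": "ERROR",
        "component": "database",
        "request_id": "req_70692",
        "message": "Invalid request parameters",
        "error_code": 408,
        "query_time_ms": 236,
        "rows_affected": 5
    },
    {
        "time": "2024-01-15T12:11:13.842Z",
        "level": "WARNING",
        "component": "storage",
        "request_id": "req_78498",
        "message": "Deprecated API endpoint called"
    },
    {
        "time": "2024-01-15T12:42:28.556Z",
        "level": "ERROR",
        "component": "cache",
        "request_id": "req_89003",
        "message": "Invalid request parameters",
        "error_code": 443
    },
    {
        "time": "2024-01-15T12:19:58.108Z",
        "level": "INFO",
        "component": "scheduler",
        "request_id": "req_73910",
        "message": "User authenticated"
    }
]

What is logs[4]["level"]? "ERROR"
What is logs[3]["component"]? "storage"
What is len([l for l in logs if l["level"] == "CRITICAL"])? 1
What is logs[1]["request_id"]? "req_39276"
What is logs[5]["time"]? "2024-01-15T12:19:58.108Z"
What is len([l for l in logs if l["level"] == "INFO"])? 1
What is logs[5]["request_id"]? "req_73910"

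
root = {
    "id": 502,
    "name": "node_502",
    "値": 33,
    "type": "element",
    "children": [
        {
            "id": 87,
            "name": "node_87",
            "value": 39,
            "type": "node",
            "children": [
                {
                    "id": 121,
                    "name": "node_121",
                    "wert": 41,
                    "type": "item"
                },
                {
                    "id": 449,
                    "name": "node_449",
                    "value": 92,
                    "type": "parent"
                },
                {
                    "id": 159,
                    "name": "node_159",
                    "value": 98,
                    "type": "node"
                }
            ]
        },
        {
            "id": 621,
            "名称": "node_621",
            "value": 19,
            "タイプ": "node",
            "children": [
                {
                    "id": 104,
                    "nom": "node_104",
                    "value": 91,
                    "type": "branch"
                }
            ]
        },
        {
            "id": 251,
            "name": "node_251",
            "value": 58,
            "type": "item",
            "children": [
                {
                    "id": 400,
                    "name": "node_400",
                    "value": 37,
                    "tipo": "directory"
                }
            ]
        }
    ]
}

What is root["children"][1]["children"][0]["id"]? 104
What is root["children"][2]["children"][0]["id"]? 400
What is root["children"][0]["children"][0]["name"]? "node_121"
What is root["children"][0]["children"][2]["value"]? 98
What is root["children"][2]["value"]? 58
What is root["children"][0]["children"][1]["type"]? "parent"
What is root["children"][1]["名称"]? "node_621"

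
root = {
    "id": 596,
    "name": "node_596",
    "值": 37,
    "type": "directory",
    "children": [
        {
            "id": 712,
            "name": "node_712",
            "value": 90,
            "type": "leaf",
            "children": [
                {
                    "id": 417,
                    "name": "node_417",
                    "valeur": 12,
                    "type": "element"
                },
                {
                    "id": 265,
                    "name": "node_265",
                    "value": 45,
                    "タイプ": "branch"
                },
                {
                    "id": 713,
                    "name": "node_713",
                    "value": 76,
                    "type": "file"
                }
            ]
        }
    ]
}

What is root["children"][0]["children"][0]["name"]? "node_417"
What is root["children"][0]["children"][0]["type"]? "element"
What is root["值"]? 37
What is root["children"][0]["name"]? "node_712"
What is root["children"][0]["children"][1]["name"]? "node_265"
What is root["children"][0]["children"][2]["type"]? "file"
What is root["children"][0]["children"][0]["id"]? 417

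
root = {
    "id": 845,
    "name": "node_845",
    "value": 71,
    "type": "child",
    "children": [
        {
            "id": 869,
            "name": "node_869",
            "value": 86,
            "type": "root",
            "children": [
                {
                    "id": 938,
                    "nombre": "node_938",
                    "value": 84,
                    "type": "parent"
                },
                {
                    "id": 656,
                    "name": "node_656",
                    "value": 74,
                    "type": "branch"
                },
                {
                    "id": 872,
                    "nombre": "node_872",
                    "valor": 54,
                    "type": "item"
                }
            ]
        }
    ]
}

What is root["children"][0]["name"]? "node_869"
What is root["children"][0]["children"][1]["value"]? 74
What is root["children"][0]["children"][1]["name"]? "node_656"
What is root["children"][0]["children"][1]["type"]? "branch"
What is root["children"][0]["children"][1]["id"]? 656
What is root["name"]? "node_845"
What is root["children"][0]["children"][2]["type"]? "item"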